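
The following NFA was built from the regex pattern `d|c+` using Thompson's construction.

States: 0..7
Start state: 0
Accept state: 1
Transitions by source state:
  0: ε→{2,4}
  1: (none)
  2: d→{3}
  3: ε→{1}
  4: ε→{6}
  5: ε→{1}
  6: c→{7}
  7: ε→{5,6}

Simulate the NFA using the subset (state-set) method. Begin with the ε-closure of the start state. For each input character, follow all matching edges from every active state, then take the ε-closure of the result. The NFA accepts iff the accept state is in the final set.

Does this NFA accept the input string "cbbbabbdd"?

Answer: REJECT

Steps:
initial (ε-close {0}): {0,2,4,6}
'c' @ 1: {1,5,6,7}  ✓accept
'b' @ 2: {}  — state set empty
rest 'bbabbdd' ignored (set empty)
final: {}; accept 1 not in set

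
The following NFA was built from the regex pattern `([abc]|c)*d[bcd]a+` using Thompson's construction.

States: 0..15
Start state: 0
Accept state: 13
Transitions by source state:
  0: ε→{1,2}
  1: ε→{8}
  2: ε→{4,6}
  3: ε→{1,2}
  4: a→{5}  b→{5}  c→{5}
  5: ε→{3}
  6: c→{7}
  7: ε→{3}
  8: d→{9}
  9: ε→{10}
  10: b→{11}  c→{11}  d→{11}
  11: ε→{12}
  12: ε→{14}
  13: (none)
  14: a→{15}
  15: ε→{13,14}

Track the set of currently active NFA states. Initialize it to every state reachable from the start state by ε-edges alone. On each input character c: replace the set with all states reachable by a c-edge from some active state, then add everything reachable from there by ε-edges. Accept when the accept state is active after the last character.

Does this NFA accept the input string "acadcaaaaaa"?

initial (ε-close {0}): {0,1,2,4,6,8}
'a' @ 1: {1,2,3,4,5,6,8}
'c' @ 2: {1,2,3,4,5,6,7,8}
'a' @ 3: {1,2,3,4,5,6,8}
'd' @ 4: {9,10}
'c' @ 5: {11,12,14}
'a' @ 6: {13,14,15}  [accepting]
'a' @ 7: {13,14,15}  [accepting]
'a' @ 8: {13,14,15}  [accepting]
'a' @ 9: {13,14,15}  [accepting]
'a' @ 10: {13,14,15}  [accepting]
'a' @ 11: {13,14,15}  [accepting]
end set {13,14,15} — state 13 in

Answer: ACCEPT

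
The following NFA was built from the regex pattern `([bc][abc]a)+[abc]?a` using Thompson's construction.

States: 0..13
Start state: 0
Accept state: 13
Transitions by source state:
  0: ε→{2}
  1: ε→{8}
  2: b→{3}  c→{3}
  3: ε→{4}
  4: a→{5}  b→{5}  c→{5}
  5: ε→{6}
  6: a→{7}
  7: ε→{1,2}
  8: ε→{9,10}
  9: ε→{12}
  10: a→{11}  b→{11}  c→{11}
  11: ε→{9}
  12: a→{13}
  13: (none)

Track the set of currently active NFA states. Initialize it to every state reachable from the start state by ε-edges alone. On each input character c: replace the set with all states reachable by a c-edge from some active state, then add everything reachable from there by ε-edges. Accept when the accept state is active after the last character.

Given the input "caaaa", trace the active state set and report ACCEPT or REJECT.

Answer: ACCEPT

Steps:
initial (ε-close {0}): {0,2}
'c' @ 1: {3,4}
'a' @ 2: {5,6}
'a' @ 3: {1,2,7,8,9,10,12}
'a' @ 4: {9,11,12,13}  ✓accept
'a' @ 5: {13}  ✓accept
final: {13}; accept 13 in set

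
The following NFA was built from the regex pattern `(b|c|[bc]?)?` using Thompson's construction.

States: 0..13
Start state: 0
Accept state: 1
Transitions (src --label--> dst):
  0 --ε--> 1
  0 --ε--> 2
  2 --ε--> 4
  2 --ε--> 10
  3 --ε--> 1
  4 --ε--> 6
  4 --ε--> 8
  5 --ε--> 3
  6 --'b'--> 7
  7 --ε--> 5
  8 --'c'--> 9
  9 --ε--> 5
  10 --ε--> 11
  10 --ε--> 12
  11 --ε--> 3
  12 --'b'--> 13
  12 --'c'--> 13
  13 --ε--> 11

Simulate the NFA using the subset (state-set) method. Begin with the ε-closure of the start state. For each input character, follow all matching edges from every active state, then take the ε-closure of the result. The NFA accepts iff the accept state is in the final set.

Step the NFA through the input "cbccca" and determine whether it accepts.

Answer: REJECT

Trace:
start: ε-closure({0}) = {0,1,2,3,4,6,8,10,11,12}
'c' @ 1: {1,3,5,9,11,13}  [accepting]
'b' @ 2: {}  — state set empty
rest 'ccca' ignored (set empty)
final: {}; accept 1 not in set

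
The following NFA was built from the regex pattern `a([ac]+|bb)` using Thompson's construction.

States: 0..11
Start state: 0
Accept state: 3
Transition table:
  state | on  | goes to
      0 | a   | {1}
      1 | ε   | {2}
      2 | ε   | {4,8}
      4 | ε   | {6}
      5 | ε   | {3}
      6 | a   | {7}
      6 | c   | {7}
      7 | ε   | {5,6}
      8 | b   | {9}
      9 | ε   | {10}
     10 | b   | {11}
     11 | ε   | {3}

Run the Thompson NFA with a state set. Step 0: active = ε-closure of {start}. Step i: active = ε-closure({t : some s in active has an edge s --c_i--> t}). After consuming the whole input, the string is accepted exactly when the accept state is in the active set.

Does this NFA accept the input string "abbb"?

Answer: REJECT

Derivation:
initial (ε-close {0}): {0}
'a' @ 1: {1,2,4,6,8}
'b' @ 2: {9,10}
'b' @ 3: {3,11}  (accept∈set)
'b' @ 4: {}  — state set empty
final: {}; accept 3 not in set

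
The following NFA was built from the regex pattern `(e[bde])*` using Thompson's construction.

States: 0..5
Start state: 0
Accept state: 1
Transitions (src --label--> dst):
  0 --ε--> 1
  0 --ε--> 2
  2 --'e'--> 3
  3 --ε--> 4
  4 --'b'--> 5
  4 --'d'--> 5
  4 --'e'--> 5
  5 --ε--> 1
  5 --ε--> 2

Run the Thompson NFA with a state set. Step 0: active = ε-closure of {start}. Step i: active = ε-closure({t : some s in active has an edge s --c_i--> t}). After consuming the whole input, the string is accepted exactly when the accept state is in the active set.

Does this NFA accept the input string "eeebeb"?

Answer: ACCEPT

Steps:
S₀ = ε-closure({0}) = {0,1,2}
'e' @ 1: {3,4}
'e' @ 2: {1,2,5}  ✓accept
'e' @ 3: {3,4}
'b' @ 4: {1,2,5}  ✓accept
'e' @ 5: {3,4}
'b' @ 6: {1,2,5}  ✓accept
end set {1,2,5} — state 1 in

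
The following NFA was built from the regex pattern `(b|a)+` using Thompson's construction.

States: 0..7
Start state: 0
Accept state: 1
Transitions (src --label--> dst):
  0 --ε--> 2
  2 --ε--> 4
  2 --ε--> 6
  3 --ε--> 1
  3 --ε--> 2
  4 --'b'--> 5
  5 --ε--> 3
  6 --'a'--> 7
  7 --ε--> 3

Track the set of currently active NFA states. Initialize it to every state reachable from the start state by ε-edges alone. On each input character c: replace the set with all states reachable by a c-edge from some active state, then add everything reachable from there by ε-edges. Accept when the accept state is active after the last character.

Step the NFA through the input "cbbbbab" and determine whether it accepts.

initial (ε-close {0}): {0,2,4,6}
'c' @ 1: {}  — dead — no transitions
rest 'bbbbab' ignored (set empty)
end set {} — state 1 not in

Answer: REJECT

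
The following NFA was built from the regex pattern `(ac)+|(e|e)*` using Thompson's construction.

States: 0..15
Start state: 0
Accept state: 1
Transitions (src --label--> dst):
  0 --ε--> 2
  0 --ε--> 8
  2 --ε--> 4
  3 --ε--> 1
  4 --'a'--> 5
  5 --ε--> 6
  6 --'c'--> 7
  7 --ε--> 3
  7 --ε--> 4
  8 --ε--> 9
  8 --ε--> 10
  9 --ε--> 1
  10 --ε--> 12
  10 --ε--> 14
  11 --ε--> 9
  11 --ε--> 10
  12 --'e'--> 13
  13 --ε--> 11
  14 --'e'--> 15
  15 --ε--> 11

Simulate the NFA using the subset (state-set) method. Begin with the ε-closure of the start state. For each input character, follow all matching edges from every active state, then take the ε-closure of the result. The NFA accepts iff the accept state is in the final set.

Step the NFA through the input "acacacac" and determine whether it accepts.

Answer: ACCEPT

Derivation:
S₀ = ε-closure({0}) = {0,1,2,4,8,9,10,12,14}
'a' @ 1: {5,6}
'c' @ 2: {1,3,4,7}  (accept∈set)
'a' @ 3: {5,6}
'c' @ 4: {1,3,4,7}  (accept∈set)
'a' @ 5: {5,6}
'c' @ 6: {1,3,4,7}  (accept∈set)
'a' @ 7: {5,6}
'c' @ 8: {1,3,4,7}  (accept∈set)
end set {1,3,4,7} — state 1 in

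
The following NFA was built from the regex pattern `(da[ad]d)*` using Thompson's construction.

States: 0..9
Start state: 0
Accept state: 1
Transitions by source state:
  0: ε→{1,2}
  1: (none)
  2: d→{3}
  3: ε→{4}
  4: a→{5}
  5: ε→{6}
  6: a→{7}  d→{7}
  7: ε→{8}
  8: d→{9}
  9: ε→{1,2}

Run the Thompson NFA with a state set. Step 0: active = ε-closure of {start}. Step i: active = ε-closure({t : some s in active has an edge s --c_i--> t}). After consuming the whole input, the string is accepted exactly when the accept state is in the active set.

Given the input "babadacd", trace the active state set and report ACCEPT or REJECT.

Answer: REJECT

Trace:
start: ε-closure({0}) = {0,1,2}
'b' @ 1: {}  — dead — no transitions
rest 'abadacd' ignored (set empty)
final: {}; accept 1 not in set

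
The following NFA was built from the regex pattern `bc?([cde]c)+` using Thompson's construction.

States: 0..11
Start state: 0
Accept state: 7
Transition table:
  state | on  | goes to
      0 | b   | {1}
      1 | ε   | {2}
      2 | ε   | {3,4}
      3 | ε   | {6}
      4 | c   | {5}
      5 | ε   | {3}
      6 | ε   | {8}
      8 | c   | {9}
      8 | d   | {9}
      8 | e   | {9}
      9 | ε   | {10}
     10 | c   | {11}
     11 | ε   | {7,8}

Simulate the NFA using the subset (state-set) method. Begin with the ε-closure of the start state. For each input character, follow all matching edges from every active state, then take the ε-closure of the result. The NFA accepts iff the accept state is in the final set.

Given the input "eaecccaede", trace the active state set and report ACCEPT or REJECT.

S₀ = ε-closure({0}) = {0}
'e' @ 1: {}  — dead — no transitions
rest 'aecccaede' ignored (set empty)
end set {} — state 7 not in

Answer: REJECT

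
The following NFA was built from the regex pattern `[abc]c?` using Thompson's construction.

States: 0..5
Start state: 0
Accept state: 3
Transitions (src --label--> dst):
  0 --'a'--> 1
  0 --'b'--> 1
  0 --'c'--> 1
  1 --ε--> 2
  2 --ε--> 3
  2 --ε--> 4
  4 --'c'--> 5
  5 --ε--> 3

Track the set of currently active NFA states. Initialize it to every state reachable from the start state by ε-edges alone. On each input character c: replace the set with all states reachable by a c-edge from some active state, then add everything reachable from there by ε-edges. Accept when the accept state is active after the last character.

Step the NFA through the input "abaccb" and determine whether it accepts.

Answer: REJECT

Derivation:
S₀ = ε-closure({0}) = {0}
'a' @ 1: {1,2,3,4}  [accepting]
'b' @ 2: {}  — dead — no transitions
rest 'accb' ignored (set empty)
after full input: {}  (accept=3 not in)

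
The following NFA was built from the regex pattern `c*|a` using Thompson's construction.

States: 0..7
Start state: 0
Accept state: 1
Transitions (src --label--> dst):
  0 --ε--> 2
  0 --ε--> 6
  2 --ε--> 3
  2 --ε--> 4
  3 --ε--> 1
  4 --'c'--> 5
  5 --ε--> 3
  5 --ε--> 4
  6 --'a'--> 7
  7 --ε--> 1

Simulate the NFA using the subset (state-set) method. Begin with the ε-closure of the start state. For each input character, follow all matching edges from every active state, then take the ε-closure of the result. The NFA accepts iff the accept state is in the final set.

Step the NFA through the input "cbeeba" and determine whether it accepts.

initial (ε-close {0}): {0,1,2,3,4,6}
'c' @ 1: {1,3,4,5}  [accepting]
'b' @ 2: {}  — state set empty
rest 'eeba' ignored (set empty)
end set {} — state 1 not in

Answer: REJECT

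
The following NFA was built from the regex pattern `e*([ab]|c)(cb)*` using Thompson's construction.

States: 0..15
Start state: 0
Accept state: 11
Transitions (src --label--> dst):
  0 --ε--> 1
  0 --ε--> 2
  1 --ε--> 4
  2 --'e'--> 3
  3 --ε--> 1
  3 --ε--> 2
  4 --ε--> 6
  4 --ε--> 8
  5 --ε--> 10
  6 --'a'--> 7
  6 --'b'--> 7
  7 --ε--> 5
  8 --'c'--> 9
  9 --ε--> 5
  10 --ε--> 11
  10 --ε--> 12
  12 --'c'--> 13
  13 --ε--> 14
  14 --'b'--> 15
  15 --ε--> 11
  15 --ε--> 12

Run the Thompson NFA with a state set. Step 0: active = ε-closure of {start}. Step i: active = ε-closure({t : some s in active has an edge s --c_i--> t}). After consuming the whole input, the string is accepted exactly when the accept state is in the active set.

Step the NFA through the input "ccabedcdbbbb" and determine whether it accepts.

S₀ = ε-closure({0}) = {0,1,2,4,6,8}
'c' @ 1: {5,9,10,11,12}  [accepting]
'c' @ 2: {13,14}
'a' @ 3: {}  — state set empty
rest 'bedcdbbbb' ignored (set empty)
after full input: {}  (accept=11 not in)

Answer: REJECT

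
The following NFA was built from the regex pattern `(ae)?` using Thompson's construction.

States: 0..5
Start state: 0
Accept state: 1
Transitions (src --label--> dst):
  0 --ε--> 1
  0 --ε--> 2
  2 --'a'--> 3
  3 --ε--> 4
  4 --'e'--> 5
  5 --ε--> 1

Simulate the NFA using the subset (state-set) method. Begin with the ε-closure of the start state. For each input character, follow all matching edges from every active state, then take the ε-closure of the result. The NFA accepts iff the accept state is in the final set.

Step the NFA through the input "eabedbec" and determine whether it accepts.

Answer: REJECT

Trace:
initial (ε-close {0}): {0,1,2}
'e' @ 1: {}  — state set empty
rest 'abedbec' ignored (set empty)
end set {} — state 1 not in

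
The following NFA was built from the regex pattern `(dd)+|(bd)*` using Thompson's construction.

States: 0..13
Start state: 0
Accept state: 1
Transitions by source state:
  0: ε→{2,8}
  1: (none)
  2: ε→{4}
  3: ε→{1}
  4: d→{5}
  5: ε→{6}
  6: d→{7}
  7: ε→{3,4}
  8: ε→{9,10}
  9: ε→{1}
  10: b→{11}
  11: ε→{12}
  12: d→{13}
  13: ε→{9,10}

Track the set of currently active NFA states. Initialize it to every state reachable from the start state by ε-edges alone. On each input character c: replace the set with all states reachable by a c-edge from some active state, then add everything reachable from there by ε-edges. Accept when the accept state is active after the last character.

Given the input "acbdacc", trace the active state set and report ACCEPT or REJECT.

Answer: REJECT

Trace:
initial (ε-close {0}): {0,1,2,4,8,9,10}
'a' @ 1: {}  — dead — no transitions
rest 'cbdacc' ignored (set empty)
end set {} — state 1 not in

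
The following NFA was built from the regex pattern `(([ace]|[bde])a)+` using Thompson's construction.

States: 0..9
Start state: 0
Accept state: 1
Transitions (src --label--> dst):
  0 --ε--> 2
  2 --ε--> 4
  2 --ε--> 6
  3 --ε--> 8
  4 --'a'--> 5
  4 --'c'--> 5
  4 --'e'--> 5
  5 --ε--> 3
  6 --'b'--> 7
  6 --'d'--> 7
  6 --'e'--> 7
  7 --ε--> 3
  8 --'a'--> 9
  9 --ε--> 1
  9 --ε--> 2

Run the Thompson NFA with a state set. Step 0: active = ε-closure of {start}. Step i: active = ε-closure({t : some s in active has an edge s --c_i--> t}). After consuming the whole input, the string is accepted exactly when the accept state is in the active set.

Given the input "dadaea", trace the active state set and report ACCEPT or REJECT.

Answer: ACCEPT

Derivation:
initial (ε-close {0}): {0,2,4,6}
'd' @ 1: {3,7,8}
'a' @ 2: {1,2,4,6,9}  ✓accept
'd' @ 3: {3,7,8}
'a' @ 4: {1,2,4,6,9}  ✓accept
'e' @ 5: {3,5,7,8}
'a' @ 6: {1,2,4,6,9}  ✓accept
after full input: {1,2,4,6,9}  (accept=1 in)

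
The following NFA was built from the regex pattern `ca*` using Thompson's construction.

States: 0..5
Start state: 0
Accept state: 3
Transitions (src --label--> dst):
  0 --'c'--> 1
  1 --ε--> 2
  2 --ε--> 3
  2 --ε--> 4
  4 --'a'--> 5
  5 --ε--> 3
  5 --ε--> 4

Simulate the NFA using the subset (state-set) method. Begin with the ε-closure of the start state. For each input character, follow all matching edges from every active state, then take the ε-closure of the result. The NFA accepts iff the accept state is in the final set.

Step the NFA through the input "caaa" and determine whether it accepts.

Answer: ACCEPT

Steps:
start: ε-closure({0}) = {0}
'c' @ 1: {1,2,3,4}  ✓accept
'a' @ 2: {3,4,5}  ✓accept
'a' @ 3: {3,4,5}  ✓accept
'a' @ 4: {3,4,5}  ✓accept
end set {3,4,5} — state 3 in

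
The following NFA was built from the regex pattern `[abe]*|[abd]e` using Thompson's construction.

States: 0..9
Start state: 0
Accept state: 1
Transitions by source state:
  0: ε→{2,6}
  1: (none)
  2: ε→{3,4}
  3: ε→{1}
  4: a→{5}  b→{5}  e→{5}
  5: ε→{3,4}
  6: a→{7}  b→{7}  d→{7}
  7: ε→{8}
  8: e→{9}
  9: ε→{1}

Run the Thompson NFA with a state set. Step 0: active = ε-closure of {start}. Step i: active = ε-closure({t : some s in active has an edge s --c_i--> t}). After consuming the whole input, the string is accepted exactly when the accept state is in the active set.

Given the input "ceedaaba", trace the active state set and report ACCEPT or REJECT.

Answer: REJECT

Trace:
initial (ε-close {0}): {0,1,2,3,4,6}
'c' @ 1: {}  — no active states
rest 'eedaaba' ignored (set empty)
after full input: {}  (accept=1 not in)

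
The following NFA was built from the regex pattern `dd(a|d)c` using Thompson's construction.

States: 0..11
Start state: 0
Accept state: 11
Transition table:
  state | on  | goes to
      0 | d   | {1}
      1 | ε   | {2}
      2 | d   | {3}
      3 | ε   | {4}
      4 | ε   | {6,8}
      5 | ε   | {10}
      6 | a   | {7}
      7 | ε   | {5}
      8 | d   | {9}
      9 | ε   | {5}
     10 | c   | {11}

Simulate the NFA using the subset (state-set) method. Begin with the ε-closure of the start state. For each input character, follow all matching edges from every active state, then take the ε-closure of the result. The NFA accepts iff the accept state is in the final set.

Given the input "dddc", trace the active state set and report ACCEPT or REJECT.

Answer: ACCEPT

Derivation:
S₀ = ε-closure({0}) = {0}
'd' @ 1: {1,2}
'd' @ 2: {3,4,6,8}
'd' @ 3: {5,9,10}
'c' @ 4: {11}  [accepting]
final: {11}; accept 11 in set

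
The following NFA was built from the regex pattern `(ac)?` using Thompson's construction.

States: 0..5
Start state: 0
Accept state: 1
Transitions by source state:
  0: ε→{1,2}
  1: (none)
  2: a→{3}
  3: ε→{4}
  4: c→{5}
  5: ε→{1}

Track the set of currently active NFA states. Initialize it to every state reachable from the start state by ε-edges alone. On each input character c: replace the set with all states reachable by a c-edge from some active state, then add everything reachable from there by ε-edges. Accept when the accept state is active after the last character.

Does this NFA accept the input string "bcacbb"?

Answer: REJECT

Trace:
start: ε-closure({0}) = {0,1,2}
'b' @ 1: {}  — state set empty
rest 'cacbb' ignored (set empty)
end set {} — state 1 not in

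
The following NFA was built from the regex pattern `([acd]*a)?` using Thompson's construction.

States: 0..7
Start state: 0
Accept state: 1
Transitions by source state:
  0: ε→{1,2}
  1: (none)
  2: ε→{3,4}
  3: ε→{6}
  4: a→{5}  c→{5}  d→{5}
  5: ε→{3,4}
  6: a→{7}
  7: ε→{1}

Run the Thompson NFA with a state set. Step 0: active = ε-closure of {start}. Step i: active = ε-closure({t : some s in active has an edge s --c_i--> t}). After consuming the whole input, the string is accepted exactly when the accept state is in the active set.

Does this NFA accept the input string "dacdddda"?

S₀ = ε-closure({0}) = {0,1,2,3,4,6}
'd' @ 1: {3,4,5,6}
'a' @ 2: {1,3,4,5,6,7}  ✓accept
'c' @ 3: {3,4,5,6}
'd' @ 4: {3,4,5,6}
'd' @ 5: {3,4,5,6}
'd' @ 6: {3,4,5,6}
'd' @ 7: {3,4,5,6}
'a' @ 8: {1,3,4,5,6,7}  ✓accept
final: {1,3,4,5,6,7}; accept 1 in set

Answer: ACCEPT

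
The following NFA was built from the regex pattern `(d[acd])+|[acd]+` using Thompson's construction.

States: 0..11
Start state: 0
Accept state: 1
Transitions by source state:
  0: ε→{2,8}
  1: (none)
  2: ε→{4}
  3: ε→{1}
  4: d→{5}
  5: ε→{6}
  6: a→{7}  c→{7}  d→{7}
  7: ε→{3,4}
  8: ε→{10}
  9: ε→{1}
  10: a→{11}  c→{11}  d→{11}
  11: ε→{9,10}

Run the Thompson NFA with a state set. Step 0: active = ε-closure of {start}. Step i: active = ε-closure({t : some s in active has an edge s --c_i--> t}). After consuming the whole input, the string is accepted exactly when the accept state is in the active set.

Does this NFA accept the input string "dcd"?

Answer: ACCEPT

Trace:
initial (ε-close {0}): {0,2,4,8,10}
'd' @ 1: {1,5,6,9,10,11}  ✓accept
'c' @ 2: {1,3,4,7,9,10,11}  ✓accept
'd' @ 3: {1,5,6,9,10,11}  ✓accept
final: {1,5,6,9,10,11}; accept 1 in set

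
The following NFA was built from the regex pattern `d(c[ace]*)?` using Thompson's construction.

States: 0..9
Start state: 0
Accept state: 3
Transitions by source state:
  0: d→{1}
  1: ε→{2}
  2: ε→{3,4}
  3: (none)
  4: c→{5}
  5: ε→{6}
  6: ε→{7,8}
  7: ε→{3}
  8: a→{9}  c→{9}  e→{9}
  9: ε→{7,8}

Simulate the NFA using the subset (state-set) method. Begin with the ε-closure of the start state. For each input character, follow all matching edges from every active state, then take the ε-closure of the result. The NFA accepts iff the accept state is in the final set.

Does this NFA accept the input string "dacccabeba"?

S₀ = ε-closure({0}) = {0}
'd' @ 1: {1,2,3,4}  [accepting]
'a' @ 2: {}  — no active states
rest 'cccabeba' ignored (set empty)
final: {}; accept 3 not in set

Answer: REJECT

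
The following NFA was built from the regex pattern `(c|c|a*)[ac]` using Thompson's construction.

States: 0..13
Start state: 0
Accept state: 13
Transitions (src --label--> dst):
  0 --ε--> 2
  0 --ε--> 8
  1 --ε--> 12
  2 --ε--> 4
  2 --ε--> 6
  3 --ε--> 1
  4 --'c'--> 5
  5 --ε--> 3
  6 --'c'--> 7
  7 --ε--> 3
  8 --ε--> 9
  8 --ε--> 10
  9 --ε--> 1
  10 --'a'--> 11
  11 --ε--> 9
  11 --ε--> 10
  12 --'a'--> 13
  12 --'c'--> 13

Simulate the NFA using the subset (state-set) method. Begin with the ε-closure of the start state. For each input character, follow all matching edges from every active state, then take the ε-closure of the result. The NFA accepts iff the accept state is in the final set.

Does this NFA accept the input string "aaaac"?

start: ε-closure({0}) = {0,1,2,4,6,8,9,10,12}
'a' @ 1: {1,9,10,11,12,13}  [accepting]
'a' @ 2: {1,9,10,11,12,13}  [accepting]
'a' @ 3: {1,9,10,11,12,13}  [accepting]
'a' @ 4: {1,9,10,11,12,13}  [accepting]
'c' @ 5: {13}  [accepting]
end set {13} — state 13 in

Answer: ACCEPT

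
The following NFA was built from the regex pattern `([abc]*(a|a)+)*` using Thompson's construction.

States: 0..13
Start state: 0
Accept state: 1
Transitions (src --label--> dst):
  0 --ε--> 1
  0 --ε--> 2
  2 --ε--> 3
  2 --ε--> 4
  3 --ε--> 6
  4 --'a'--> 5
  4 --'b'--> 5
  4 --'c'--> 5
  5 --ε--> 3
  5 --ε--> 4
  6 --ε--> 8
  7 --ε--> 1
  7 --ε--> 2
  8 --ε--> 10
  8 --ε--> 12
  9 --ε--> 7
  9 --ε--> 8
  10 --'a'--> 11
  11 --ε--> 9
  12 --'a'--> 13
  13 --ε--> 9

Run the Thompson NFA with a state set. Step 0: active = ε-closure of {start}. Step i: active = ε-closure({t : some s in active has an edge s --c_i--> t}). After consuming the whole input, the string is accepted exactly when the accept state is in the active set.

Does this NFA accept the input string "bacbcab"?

initial (ε-close {0}): {0,1,2,3,4,6,8,10,12}
'b' @ 1: {3,4,5,6,8,10,12}
'a' @ 2: {1,2,3,4,5,6,7,8,9,10,11,12,13}  ✓accept
'c' @ 3: {3,4,5,6,8,10,12}
'b' @ 4: {3,4,5,6,8,10,12}
'c' @ 5: {3,4,5,6,8,10,12}
'a' @ 6: {1,2,3,4,5,6,7,8,9,10,11,12,13}  ✓accept
'b' @ 7: {3,4,5,6,8,10,12}
end set {3,4,5,6,8,10,12} — state 1 not in

Answer: REJECT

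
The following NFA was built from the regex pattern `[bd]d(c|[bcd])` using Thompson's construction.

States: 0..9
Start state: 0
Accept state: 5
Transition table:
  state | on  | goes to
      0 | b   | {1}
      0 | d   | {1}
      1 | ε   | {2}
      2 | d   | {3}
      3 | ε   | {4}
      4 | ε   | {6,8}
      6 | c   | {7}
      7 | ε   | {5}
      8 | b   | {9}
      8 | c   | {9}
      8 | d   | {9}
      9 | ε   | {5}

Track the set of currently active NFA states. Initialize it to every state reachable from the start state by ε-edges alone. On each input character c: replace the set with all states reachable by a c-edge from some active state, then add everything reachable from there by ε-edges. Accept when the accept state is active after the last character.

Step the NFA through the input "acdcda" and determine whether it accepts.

Answer: REJECT

Derivation:
S₀ = ε-closure({0}) = {0}
'a' @ 1: {}  — dead — no transitions
rest 'cdcda' ignored (set empty)
end set {} — state 5 not in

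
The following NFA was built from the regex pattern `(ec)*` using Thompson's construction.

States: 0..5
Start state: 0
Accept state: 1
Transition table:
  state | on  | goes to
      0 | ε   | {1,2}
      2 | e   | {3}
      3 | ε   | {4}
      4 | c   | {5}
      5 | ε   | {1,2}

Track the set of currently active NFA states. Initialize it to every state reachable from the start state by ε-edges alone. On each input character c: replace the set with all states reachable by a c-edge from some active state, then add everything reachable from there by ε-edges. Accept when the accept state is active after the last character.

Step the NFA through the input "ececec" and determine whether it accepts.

S₀ = ε-closure({0}) = {0,1,2}
'e' @ 1: {3,4}
'c' @ 2: {1,2,5}  [accepting]
'e' @ 3: {3,4}
'c' @ 4: {1,2,5}  [accepting]
'e' @ 5: {3,4}
'c' @ 6: {1,2,5}  [accepting]
after full input: {1,2,5}  (accept=1 in)

Answer: ACCEPT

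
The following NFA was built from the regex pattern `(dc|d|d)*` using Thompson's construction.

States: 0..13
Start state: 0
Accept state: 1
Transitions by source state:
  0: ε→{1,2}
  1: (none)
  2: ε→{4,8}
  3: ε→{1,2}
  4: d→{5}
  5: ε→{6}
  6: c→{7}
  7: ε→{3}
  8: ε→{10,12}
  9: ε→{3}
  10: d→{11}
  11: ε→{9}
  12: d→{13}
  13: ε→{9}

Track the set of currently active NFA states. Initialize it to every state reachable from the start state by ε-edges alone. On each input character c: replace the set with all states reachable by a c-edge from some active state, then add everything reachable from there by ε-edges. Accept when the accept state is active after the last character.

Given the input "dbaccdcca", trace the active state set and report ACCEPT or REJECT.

Answer: REJECT

Trace:
S₀ = ε-closure({0}) = {0,1,2,4,8,10,12}
'd' @ 1: {1,2,3,4,5,6,8,9,10,11,12,13}  ✓accept
'b' @ 2: {}  — state set empty
rest 'accdcca' ignored (set empty)
end set {} — state 1 not in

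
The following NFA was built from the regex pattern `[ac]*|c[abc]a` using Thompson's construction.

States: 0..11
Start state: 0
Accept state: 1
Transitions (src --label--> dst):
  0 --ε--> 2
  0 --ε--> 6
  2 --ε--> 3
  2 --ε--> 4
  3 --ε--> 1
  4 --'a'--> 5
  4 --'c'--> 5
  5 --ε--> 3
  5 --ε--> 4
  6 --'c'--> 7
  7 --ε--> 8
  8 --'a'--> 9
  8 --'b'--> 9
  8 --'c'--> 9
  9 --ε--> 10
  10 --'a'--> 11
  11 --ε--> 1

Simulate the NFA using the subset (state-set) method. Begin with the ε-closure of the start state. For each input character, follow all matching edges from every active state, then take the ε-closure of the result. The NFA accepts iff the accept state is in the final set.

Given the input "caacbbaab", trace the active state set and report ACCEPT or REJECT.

initial (ε-close {0}): {0,1,2,3,4,6}
'c' @ 1: {1,3,4,5,7,8}  [accepting]
'a' @ 2: {1,3,4,5,9,10}  [accepting]
'a' @ 3: {1,3,4,5,11}  [accepting]
'c' @ 4: {1,3,4,5}  [accepting]
'b' @ 5: {}  — state set empty
rest 'baab' ignored (set empty)
end set {} — state 1 not in

Answer: REJECT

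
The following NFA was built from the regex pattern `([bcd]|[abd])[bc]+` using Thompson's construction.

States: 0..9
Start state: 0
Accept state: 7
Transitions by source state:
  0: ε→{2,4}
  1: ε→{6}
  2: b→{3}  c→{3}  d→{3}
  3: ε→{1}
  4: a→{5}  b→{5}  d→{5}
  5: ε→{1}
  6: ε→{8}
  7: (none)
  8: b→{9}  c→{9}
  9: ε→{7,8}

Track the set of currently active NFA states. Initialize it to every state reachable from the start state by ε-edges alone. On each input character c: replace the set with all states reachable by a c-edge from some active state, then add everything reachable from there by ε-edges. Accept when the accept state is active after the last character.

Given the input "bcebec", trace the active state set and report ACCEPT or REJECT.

Answer: REJECT

Steps:
S₀ = ε-closure({0}) = {0,2,4}
'b' @ 1: {1,3,5,6,8}
'c' @ 2: {7,8,9}  (accept∈set)
'e' @ 3: {}  — state set empty
rest 'bec' ignored (set empty)
end set {} — state 7 not in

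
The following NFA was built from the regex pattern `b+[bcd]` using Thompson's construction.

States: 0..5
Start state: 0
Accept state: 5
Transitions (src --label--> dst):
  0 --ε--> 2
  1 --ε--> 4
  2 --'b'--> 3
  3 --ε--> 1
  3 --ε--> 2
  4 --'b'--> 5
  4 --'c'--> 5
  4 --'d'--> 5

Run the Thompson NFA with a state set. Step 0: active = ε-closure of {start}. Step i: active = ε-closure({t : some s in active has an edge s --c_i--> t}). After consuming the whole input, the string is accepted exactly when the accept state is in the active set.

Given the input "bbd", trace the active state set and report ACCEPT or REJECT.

Answer: ACCEPT

Steps:
S₀ = ε-closure({0}) = {0,2}
'b' @ 1: {1,2,3,4}
'b' @ 2: {1,2,3,4,5}  ✓accept
'd' @ 3: {5}  ✓accept
end set {5} — state 5 in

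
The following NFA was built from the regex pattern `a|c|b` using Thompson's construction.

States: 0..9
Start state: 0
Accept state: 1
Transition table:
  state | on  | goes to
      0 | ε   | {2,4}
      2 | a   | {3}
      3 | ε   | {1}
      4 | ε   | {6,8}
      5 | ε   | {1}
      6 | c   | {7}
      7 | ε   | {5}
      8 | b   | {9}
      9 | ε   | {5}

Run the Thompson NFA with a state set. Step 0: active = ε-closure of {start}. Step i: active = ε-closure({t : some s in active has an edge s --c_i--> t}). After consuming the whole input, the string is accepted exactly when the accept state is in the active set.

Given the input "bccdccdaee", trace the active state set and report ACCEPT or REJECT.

start: ε-closure({0}) = {0,2,4,6,8}
'b' @ 1: {1,5,9}  [accepting]
'c' @ 2: {}  — state set empty
rest 'cdccdaee' ignored (set empty)
after full input: {}  (accept=1 not in)

Answer: REJECT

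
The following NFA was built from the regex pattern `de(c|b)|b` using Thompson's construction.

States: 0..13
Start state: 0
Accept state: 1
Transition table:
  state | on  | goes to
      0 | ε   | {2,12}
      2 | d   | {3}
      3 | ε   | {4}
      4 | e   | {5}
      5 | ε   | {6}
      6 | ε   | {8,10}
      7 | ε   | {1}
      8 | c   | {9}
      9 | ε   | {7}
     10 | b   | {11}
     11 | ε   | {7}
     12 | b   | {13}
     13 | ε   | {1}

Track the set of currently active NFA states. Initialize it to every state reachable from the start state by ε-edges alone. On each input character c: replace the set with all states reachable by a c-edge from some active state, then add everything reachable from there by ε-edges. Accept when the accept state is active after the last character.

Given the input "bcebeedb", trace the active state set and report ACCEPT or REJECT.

Answer: REJECT

Trace:
start: ε-closure({0}) = {0,2,12}
'b' @ 1: {1,13}  (accept∈set)
'c' @ 2: {}  — dead — no transitions
rest 'ebeedb' ignored (set empty)
after full input: {}  (accept=1 not in)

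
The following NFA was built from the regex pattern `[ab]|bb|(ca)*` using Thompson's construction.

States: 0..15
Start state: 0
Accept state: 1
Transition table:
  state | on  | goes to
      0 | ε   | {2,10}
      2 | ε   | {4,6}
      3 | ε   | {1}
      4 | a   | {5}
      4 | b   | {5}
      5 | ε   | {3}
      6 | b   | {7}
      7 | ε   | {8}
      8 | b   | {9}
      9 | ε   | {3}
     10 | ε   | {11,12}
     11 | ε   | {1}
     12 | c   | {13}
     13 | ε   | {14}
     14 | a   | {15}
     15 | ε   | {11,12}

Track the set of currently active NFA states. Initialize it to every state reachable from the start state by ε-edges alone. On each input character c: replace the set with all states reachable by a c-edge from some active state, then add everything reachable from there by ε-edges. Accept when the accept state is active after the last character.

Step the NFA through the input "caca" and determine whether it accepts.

start: ε-closure({0}) = {0,1,2,4,6,10,11,12}
'c' @ 1: {13,14}
'a' @ 2: {1,11,12,15}  ✓accept
'c' @ 3: {13,14}
'a' @ 4: {1,11,12,15}  ✓accept
final: {1,11,12,15}; accept 1 in set

Answer: ACCEPT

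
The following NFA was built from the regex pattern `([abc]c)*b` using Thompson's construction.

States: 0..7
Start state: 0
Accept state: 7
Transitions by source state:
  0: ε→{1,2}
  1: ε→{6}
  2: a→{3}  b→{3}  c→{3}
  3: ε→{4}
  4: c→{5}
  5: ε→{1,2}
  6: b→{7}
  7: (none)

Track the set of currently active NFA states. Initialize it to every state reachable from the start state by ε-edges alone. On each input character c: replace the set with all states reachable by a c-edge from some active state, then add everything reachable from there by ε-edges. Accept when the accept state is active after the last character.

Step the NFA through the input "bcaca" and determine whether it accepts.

S₀ = ε-closure({0}) = {0,1,2,6}
'b' @ 1: {3,4,7}  (accept∈set)
'c' @ 2: {1,2,5,6}
'a' @ 3: {3,4}
'c' @ 4: {1,2,5,6}
'a' @ 5: {3,4}
end set {3,4} — state 7 not in

Answer: REJECT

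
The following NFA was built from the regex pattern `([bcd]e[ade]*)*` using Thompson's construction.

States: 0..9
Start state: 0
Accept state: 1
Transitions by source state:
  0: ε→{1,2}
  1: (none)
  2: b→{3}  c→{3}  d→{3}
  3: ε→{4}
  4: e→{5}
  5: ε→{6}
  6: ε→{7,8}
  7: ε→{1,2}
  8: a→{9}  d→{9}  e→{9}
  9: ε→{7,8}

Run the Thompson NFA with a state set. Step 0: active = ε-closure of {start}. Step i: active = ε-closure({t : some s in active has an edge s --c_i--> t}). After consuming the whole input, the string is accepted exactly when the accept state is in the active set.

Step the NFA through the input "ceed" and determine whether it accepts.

Answer: ACCEPT

Trace:
start: ε-closure({0}) = {0,1,2}
'c' @ 1: {3,4}
'e' @ 2: {1,2,5,6,7,8}  (accept∈set)
'e' @ 3: {1,2,7,8,9}  (accept∈set)
'd' @ 4: {1,2,3,4,7,8,9}  (accept∈set)
after full input: {1,2,3,4,7,8,9}  (accept=1 in)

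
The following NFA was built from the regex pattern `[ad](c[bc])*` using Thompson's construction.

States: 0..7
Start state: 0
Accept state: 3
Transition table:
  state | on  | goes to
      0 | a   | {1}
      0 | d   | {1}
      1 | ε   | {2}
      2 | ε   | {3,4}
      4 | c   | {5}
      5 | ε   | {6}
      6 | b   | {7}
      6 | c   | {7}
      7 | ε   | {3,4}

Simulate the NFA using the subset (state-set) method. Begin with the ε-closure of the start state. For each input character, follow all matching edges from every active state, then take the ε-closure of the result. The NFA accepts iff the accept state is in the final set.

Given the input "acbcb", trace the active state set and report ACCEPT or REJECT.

start: ε-closure({0}) = {0}
'a' @ 1: {1,2,3,4}  ✓accept
'c' @ 2: {5,6}
'b' @ 3: {3,4,7}  ✓accept
'c' @ 4: {5,6}
'b' @ 5: {3,4,7}  ✓accept
end set {3,4,7} — state 3 in

Answer: ACCEPT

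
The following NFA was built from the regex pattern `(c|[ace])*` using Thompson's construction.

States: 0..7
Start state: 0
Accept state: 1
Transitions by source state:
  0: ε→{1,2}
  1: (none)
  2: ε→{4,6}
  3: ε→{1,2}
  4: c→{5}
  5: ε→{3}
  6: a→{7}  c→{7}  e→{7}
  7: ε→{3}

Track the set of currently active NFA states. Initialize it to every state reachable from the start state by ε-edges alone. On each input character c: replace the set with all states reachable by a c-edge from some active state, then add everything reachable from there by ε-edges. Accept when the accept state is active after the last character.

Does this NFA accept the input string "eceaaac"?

Answer: ACCEPT

Steps:
initial (ε-close {0}): {0,1,2,4,6}
'e' @ 1: {1,2,3,4,6,7}  ✓accept
'c' @ 2: {1,2,3,4,5,6,7}  ✓accept
'e' @ 3: {1,2,3,4,6,7}  ✓accept
'a' @ 4: {1,2,3,4,6,7}  ✓accept
'a' @ 5: {1,2,3,4,6,7}  ✓accept
'a' @ 6: {1,2,3,4,6,7}  ✓accept
'c' @ 7: {1,2,3,4,5,6,7}  ✓accept
final: {1,2,3,4,5,6,7}; accept 1 in set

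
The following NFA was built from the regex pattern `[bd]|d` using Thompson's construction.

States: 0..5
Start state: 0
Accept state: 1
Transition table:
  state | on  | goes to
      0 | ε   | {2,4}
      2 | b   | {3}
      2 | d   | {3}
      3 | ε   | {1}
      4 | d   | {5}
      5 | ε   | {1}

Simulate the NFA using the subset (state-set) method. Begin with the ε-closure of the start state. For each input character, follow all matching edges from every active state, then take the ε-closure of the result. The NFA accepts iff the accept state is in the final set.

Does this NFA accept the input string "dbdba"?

S₀ = ε-closure({0}) = {0,2,4}
'd' @ 1: {1,3,5}  ✓accept
'b' @ 2: {}  — state set empty
rest 'dba' ignored (set empty)
end set {} — state 1 not in

Answer: REJECT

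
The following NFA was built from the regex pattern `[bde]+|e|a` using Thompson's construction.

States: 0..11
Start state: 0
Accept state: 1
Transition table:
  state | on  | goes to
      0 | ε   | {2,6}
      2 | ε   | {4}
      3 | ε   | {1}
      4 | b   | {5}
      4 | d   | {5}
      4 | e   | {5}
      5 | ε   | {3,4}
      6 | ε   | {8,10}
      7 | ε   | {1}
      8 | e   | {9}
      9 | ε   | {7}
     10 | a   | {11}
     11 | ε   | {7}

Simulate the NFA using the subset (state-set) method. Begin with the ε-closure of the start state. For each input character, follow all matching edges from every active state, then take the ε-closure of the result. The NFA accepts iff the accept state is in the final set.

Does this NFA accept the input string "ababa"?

S₀ = ε-closure({0}) = {0,2,4,6,8,10}
'a' @ 1: {1,7,11}  [accepting]
'b' @ 2: {}  — state set empty
rest 'aba' ignored (set empty)
end set {} — state 1 not in

Answer: REJECT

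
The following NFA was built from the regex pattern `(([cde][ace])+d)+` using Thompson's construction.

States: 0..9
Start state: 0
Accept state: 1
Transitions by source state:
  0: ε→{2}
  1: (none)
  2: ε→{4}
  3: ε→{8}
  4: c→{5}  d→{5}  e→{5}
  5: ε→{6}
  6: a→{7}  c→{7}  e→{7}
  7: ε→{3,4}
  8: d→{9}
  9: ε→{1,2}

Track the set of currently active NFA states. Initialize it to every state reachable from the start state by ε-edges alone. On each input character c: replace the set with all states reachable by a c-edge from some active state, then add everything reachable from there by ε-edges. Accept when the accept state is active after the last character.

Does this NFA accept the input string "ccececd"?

S₀ = ε-closure({0}) = {0,2,4}
'c' @ 1: {5,6}
'c' @ 2: {3,4,7,8}
'e' @ 3: {5,6}
'c' @ 4: {3,4,7,8}
'e' @ 5: {5,6}
'c' @ 6: {3,4,7,8}
'd' @ 7: {1,2,4,5,6,9}  ✓accept
end set {1,2,4,5,6,9} — state 1 in

Answer: ACCEPT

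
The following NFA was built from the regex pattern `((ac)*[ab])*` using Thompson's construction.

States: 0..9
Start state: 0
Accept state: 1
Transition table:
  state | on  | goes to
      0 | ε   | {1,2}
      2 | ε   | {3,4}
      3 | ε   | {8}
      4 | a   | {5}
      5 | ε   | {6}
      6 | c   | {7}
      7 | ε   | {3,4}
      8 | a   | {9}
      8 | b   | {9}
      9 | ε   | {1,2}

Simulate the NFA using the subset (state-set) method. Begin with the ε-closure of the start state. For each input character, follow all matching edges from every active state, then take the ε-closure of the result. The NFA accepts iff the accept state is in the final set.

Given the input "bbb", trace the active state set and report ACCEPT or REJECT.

initial (ε-close {0}): {0,1,2,3,4,8}
'b' @ 1: {1,2,3,4,8,9}  (accept∈set)
'b' @ 2: {1,2,3,4,8,9}  (accept∈set)
'b' @ 3: {1,2,3,4,8,9}  (accept∈set)
after full input: {1,2,3,4,8,9}  (accept=1 in)

Answer: ACCEPT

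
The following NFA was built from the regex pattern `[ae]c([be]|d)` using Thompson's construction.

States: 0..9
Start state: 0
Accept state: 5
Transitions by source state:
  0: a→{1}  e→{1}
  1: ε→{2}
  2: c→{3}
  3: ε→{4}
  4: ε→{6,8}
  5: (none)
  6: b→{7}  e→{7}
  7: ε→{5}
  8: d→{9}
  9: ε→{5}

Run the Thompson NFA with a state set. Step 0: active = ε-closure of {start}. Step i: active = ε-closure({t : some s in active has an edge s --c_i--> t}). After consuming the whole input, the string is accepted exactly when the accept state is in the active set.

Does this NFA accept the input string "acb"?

S₀ = ε-closure({0}) = {0}
'a' @ 1: {1,2}
'c' @ 2: {3,4,6,8}
'b' @ 3: {5,7}  (accept∈set)
after full input: {5,7}  (accept=5 in)

Answer: ACCEPT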